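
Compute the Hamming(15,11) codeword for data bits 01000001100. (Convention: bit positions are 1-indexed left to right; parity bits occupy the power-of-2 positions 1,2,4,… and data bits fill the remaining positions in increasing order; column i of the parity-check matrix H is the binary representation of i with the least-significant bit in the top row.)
Codeword c = d · G (mod 2), d = 01000001100:
  c[0] = d·G[:,0] = (01000001100)·(11011010101) mod 2 = 0+1+0+0+0+0+0+0+1+0+0 mod 2 = 0
  c[1] = d·G[:,1] = (01000001100)·(10110110011) mod 2 = 0+0+0+0+0+0+0+0+0+0+0 mod 2 = 0
  c[2] = d·G[:,2] = (01000001100)·(10000000000) mod 2 = 0+0+0+0+0+0+0+0+0+0+0 mod 2 = 0
  c[3] = d·G[:,3] = (01000001100)·(01110001111) mod 2 = 0+1+0+0+0+0+0+1+1+0+0 mod 2 = 1
  c[4] = d·G[:,4] = (01000001100)·(01000000000) mod 2 = 0+1+0+0+0+0+0+0+0+0+0 mod 2 = 1
  c[5] = d·G[:,5] = (01000001100)·(00100000000) mod 2 = 0+0+0+0+0+0+0+0+0+0+0 mod 2 = 0
  c[6] = d·G[:,6] = (01000001100)·(00010000000) mod 2 = 0+0+0+0+0+0+0+0+0+0+0 mod 2 = 0
  c[7] = d·G[:,7] = (01000001100)·(00001111111) mod 2 = 0+0+0+0+0+0+0+1+1+0+0 mod 2 = 0
  c[8] = d·G[:,8] = (01000001100)·(00001000000) mod 2 = 0+0+0+0+0+0+0+0+0+0+0 mod 2 = 0
  c[9] = d·G[:,9] = (01000001100)·(00000100000) mod 2 = 0+0+0+0+0+0+0+0+0+0+0 mod 2 = 0
  c[10] = d·G[:,10] = (01000001100)·(00000010000) mod 2 = 0+0+0+0+0+0+0+0+0+0+0 mod 2 = 0
  c[11] = d·G[:,11] = (01000001100)·(00000001000) mod 2 = 0+0+0+0+0+0+0+1+0+0+0 mod 2 = 1
  c[12] = d·G[:,12] = (01000001100)·(00000000100) mod 2 = 0+0+0+0+0+0+0+0+1+0+0 mod 2 = 1
  c[13] = d·G[:,13] = (01000001100)·(00000000010) mod 2 = 0+0+0+0+0+0+0+0+0+0+0 mod 2 = 0
  c[14] = d·G[:,14] = (01000001100)·(00000000001) mod 2 = 0+0+0+0+0+0+0+0+0+0+0 mod 2 = 0
Codeword = 000110000001100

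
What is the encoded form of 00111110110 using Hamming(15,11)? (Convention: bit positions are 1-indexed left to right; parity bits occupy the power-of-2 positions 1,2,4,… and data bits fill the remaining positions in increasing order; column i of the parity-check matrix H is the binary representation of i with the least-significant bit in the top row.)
Codeword c = d · G (mod 2), d = 00111110110:
  c[0] = d·G[:,0] = (00111110110)·(11011010101) mod 2 = 0+0+0+1+1+0+1+0+1+0+0 mod 2 = 0
  c[1] = d·G[:,1] = (00111110110)·(10110110011) mod 2 = 0+0+1+1+0+1+1+0+0+1+0 mod 2 = 1
  c[2] = d·G[:,2] = (00111110110)·(10000000000) mod 2 = 0+0+0+0+0+0+0+0+0+0+0 mod 2 = 0
  c[3] = d·G[:,3] = (00111110110)·(01110001111) mod 2 = 0+0+1+1+0+0+0+0+1+1+0 mod 2 = 0
  c[4] = d·G[:,4] = (00111110110)·(01000000000) mod 2 = 0+0+0+0+0+0+0+0+0+0+0 mod 2 = 0
  c[5] = d·G[:,5] = (00111110110)·(00100000000) mod 2 = 0+0+1+0+0+0+0+0+0+0+0 mod 2 = 1
  c[6] = d·G[:,6] = (00111110110)·(00010000000) mod 2 = 0+0+0+1+0+0+0+0+0+0+0 mod 2 = 1
  c[7] = d·G[:,7] = (00111110110)·(00001111111) mod 2 = 0+0+0+0+1+1+1+0+1+1+0 mod 2 = 1
  c[8] = d·G[:,8] = (00111110110)·(00001000000) mod 2 = 0+0+0+0+1+0+0+0+0+0+0 mod 2 = 1
  c[9] = d·G[:,9] = (00111110110)·(00000100000) mod 2 = 0+0+0+0+0+1+0+0+0+0+0 mod 2 = 1
  c[10] = d·G[:,10] = (00111110110)·(00000010000) mod 2 = 0+0+0+0+0+0+1+0+0+0+0 mod 2 = 1
  c[11] = d·G[:,11] = (00111110110)·(00000001000) mod 2 = 0+0+0+0+0+0+0+0+0+0+0 mod 2 = 0
  c[12] = d·G[:,12] = (00111110110)·(00000000100) mod 2 = 0+0+0+0+0+0+0+0+1+0+0 mod 2 = 1
  c[13] = d·G[:,13] = (00111110110)·(00000000010) mod 2 = 0+0+0+0+0+0+0+0+0+1+0 mod 2 = 1
  c[14] = d·G[:,14] = (00111110110)·(00000000001) mod 2 = 0+0+0+0+0+0+0+0+0+0+0 mod 2 = 0
Codeword = 010001111110110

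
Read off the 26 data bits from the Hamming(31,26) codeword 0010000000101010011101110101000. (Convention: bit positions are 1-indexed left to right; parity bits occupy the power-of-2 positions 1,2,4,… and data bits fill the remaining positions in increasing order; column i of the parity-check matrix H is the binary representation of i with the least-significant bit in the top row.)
Parity bits occupy power-of-2 positions; data bits are at positions {3,5,6,7,9,10,11,12,13,14,15,17,18,19,20,21,22,23,24,25,26,27,28,29,30,31} (1-indexed).
Extract: c[3]=1 c[5]=0 c[6]=0 c[7]=0 c[9]=0 c[10]=0 c[11]=1 c[12]=0 c[13]=1 c[14]=0 c[15]=1 c[17]=0 c[18]=1 c[19]=1 c[20]=1 c[21]=0 c[22]=1 c[23]=1 c[24]=1 c[25]=0 c[26]=1 c[27]=0 c[28]=1 c[29]=0 c[30]=0 c[31]=0
Data = 10000010101011101110101000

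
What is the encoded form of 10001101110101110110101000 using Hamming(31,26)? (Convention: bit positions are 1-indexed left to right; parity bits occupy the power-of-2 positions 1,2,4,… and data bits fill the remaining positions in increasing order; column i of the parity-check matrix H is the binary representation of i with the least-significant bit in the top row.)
Codeword c = d · G (mod 2), d = 10001101110101110110101000:
  c[0] = d·G[:,0] = (10001101110101110110101000)·(11011010101101010101010101) mod 2 = 1+0+0+0+1+0+0+0+1+0+0+1+0+1+0+1+0+1+0+0+0+0+0+0+0+0 mod 2 = 1
  c[1] = d·G[:,1] = (10001101110101110110101000)·(10110110011011001100110011) mod 2 = 1+0+0+0+0+1+0+0+0+1+0+0+0+1+0+0+0+1+0+0+1+0+0+0+0+0 mod 2 = 0
  c[2] = d·G[:,2] = (10001101110101110110101000)·(10000000000000000000000000) mod 2 = 1+0+0+0+0+0+0+0+0+0+0+0+0+0+0+0+0+0+0+0+0+0+0+0+0+0 mod 2 = 1
  c[3] = d·G[:,3] = (10001101110101110110101000)·(01110001111000111100001111) mod 2 = 0+0+0+0+0+0+0+1+1+1+0+0+0+0+1+1+0+1+0+0+0+0+1+0+0+0 mod 2 = 1
  c[4] = d·G[:,4] = (10001101110101110110101000)·(01000000000000000000000000) mod 2 = 0+0+0+0+0+0+0+0+0+0+0+0+0+0+0+0+0+0+0+0+0+0+0+0+0+0 mod 2 = 0
  c[5] = d·G[:,5] = (10001101110101110110101000)·(00100000000000000000000000) mod 2 = 0+0+0+0+0+0+0+0+0+0+0+0+0+0+0+0+0+0+0+0+0+0+0+0+0+0 mod 2 = 0
  c[6] = d·G[:,6] = (10001101110101110110101000)·(00010000000000000000000000) mod 2 = 0+0+0+0+0+0+0+0+0+0+0+0+0+0+0+0+0+0+0+0+0+0+0+0+0+0 mod 2 = 0
  c[7] = d·G[:,7] = (10001101110101110110101000)·(00001111111000000011111111) mod 2 = 0+0+0+0+1+1+0+1+1+1+0+0+0+0+0+0+0+0+1+0+1+0+1+0+0+0 mod 2 = 0
  c[8] = d·G[:,8] = (10001101110101110110101000)·(00001000000000000000000000) mod 2 = 0+0+0+0+1+0+0+0+0+0+0+0+0+0+0+0+0+0+0+0+0+0+0+0+0+0 mod 2 = 1
  c[9] = d·G[:,9] = (10001101110101110110101000)·(00000100000000000000000000) mod 2 = 0+0+0+0+0+1+0+0+0+0+0+0+0+0+0+0+0+0+0+0+0+0+0+0+0+0 mod 2 = 1
  c[10] = d·G[:,10] = (10001101110101110110101000)·(00000010000000000000000000) mod 2 = 0+0+0+0+0+0+0+0+0+0+0+0+0+0+0+0+0+0+0+0+0+0+0+0+0+0 mod 2 = 0
  c[11] = d·G[:,11] = (10001101110101110110101000)·(00000001000000000000000000) mod 2 = 0+0+0+0+0+0+0+1+0+0+0+0+0+0+0+0+0+0+0+0+0+0+0+0+0+0 mod 2 = 1
  c[12] = d·G[:,12] = (10001101110101110110101000)·(00000000100000000000000000) mod 2 = 0+0+0+0+0+0+0+0+1+0+0+0+0+0+0+0+0+0+0+0+0+0+0+0+0+0 mod 2 = 1
  c[13] = d·G[:,13] = (10001101110101110110101000)·(00000000010000000000000000) mod 2 = 0+0+0+0+0+0+0+0+0+1+0+0+0+0+0+0+0+0+0+0+0+0+0+0+0+0 mod 2 = 1
  c[14] = d·G[:,14] = (10001101110101110110101000)·(00000000001000000000000000) mod 2 = 0+0+0+0+0+0+0+0+0+0+0+0+0+0+0+0+0+0+0+0+0+0+0+0+0+0 mod 2 = 0
  c[15] = d·G[:,15] = (10001101110101110110101000)·(00000000000111111111111111) mod 2 = 0+0+0+0+0+0+0+0+0+0+0+1+0+1+1+1+0+1+1+0+1+0+1+0+0+0 mod 2 = 0
  c[16] = d·G[:,16] = (10001101110101110110101000)·(00000000000100000000000000) mod 2 = 0+0+0+0+0+0+0+0+0+0+0+1+0+0+0+0+0+0+0+0+0+0+0+0+0+0 mod 2 = 1
  c[17] = d·G[:,17] = (10001101110101110110101000)·(00000000000010000000000000) mod 2 = 0+0+0+0+0+0+0+0+0+0+0+0+0+0+0+0+0+0+0+0+0+0+0+0+0+0 mod 2 = 0
  c[18] = d·G[:,18] = (10001101110101110110101000)·(00000000000001000000000000) mod 2 = 0+0+0+0+0+0+0+0+0+0+0+0+0+1+0+0+0+0+0+0+0+0+0+0+0+0 mod 2 = 1
  c[19] = d·G[:,19] = (10001101110101110110101000)·(00000000000000100000000000) mod 2 = 0+0+0+0+0+0+0+0+0+0+0+0+0+0+1+0+0+0+0+0+0+0+0+0+0+0 mod 2 = 1
  c[20] = d·G[:,20] = (10001101110101110110101000)·(00000000000000010000000000) mod 2 = 0+0+0+0+0+0+0+0+0+0+0+0+0+0+0+1+0+0+0+0+0+0+0+0+0+0 mod 2 = 1
  c[21] = d·G[:,21] = (10001101110101110110101000)·(00000000000000001000000000) mod 2 = 0+0+0+0+0+0+0+0+0+0+0+0+0+0+0+0+0+0+0+0+0+0+0+0+0+0 mod 2 = 0
  c[22] = d·G[:,22] = (10001101110101110110101000)·(00000000000000000100000000) mod 2 = 0+0+0+0+0+0+0+0+0+0+0+0+0+0+0+0+0+1+0+0+0+0+0+0+0+0 mod 2 = 1
  c[23] = d·G[:,23] = (10001101110101110110101000)·(00000000000000000010000000) mod 2 = 0+0+0+0+0+0+0+0+0+0+0+0+0+0+0+0+0+0+1+0+0+0+0+0+0+0 mod 2 = 1
  c[24] = d·G[:,24] = (10001101110101110110101000)·(00000000000000000001000000) mod 2 = 0+0+0+0+0+0+0+0+0+0+0+0+0+0+0+0+0+0+0+0+0+0+0+0+0+0 mod 2 = 0
  c[25] = d·G[:,25] = (10001101110101110110101000)·(00000000000000000000100000) mod 2 = 0+0+0+0+0+0+0+0+0+0+0+0+0+0+0+0+0+0+0+0+1+0+0+0+0+0 mod 2 = 1
  c[26] = d·G[:,26] = (10001101110101110110101000)·(00000000000000000000010000) mod 2 = 0+0+0+0+0+0+0+0+0+0+0+0+0+0+0+0+0+0+0+0+0+0+0+0+0+0 mod 2 = 0
  c[27] = d·G[:,27] = (10001101110101110110101000)·(00000000000000000000001000) mod 2 = 0+0+0+0+0+0+0+0+0+0+0+0+0+0+0+0+0+0+0+0+0+0+1+0+0+0 mod 2 = 1
  c[28] = d·G[:,28] = (10001101110101110110101000)·(00000000000000000000000100) mod 2 = 0+0+0+0+0+0+0+0+0+0+0+0+0+0+0+0+0+0+0+0+0+0+0+0+0+0 mod 2 = 0
  c[29] = d·G[:,29] = (10001101110101110110101000)·(00000000000000000000000010) mod 2 = 0+0+0+0+0+0+0+0+0+0+0+0+0+0+0+0+0+0+0+0+0+0+0+0+0+0 mod 2 = 0
  c[30] = d·G[:,30] = (10001101110101110110101000)·(00000000000000000000000001) mod 2 = 0+0+0+0+0+0+0+0+0+0+0+0+0+0+0+0+0+0+0+0+0+0+0+0+0+0 mod 2 = 0
Codeword = 1011000011011100101110110101000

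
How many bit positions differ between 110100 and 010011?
XOR = 100111, count of 1s = 4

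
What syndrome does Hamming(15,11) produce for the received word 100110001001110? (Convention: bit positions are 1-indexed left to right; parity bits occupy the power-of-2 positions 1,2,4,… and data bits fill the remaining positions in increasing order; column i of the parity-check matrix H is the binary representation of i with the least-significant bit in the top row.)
Syndrome s = H · r^T (mod 2), r = 100110001001110:
  s[0] = (101010101010101)·(100110001001110) mod 2 = 1+0+0+0+1+0+0+0+1+0+0+0+1+0+0 mod 2 = 0
  s[1] = (011001100110011)·(100110001001110) mod 2 = 0+0+0+0+0+0+0+0+0+0+0+0+0+1+0 mod 2 = 1
  s[2] = (000111100001111)·(100110001001110) mod 2 = 0+0+0+1+1+0+0+0+0+0+0+1+1+1+0 mod 2 = 1
  s[3] = (000000011111111)·(100110001001110) mod 2 = 0+0+0+0+0+0+0+0+1+0+0+1+1+1+0 mod 2 = 0
Syndrome = 0110
Non-zero syndrome: error at position 6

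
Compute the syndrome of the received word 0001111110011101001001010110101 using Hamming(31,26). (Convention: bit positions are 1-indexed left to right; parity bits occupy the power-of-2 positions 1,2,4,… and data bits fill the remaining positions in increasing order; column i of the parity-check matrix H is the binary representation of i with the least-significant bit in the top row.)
Syndrome s = H · r^T (mod 2), r = 0001111110011101001001010110101:
  s[0] = (1010101010101010101010101010101)·(0001111110011101001001010110101) mod 2 = 0+0+0+0+1+0+1+0+1+0+0+0+1+0+0+0+0+0+1+0+0+0+0+0+0+0+1+0+1+0+1 mod 2 = 0
  s[1] = (0110011001100110011001100110011)·(0001111110011101001001010110101) mod 2 = 0+0+0+0+0+1+1+0+0+0+0+0+0+1+0+0+0+0+1+0+0+1+0+0+0+1+1+0+0+0+1 mod 2 = 0
  s[2] = (0001111000011110000111100001111)·(0001111110011101001001010110101) mod 2 = 0+0+0+1+1+1+1+0+0+0+0+1+1+1+0+0+0+0+0+0+0+1+0+0+0+0+0+0+1+0+1 mod 2 = 0
  s[3] = (0000000111111110000000011111111)·(0001111110011101001001010110101) mod 2 = 0+0+0+0+0+0+0+1+1+0+0+1+1+1+0+0+0+0+0+0+0+0+0+1+0+1+1+0+1+0+1 mod 2 = 0
  s[4] = (0000000000000001111111111111111)·(0001111110011101001001010110101) mod 2 = 0+0+0+0+0+0+0+0+0+0+0+0+0+0+0+1+0+0+1+0+0+1+0+1+0+1+1+0+1+0+1 mod 2 = 0
Syndrome = 00000
s = 0: no error detected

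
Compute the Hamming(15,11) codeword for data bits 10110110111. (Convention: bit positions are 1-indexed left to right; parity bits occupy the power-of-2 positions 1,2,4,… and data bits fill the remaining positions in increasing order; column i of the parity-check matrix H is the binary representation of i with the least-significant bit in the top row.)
Codeword c = d · G (mod 2), d = 10110110111:
  c[0] = d·G[:,0] = (10110110111)·(11011010101) mod 2 = 1+0+0+1+0+0+1+0+1+0+1 mod 2 = 1
  c[1] = d·G[:,1] = (10110110111)·(10110110011) mod 2 = 1+0+1+1+0+1+1+0+0+1+1 mod 2 = 1
  c[2] = d·G[:,2] = (10110110111)·(10000000000) mod 2 = 1+0+0+0+0+0+0+0+0+0+0 mod 2 = 1
  c[3] = d·G[:,3] = (10110110111)·(01110001111) mod 2 = 0+0+1+1+0+0+0+0+1+1+1 mod 2 = 1
  c[4] = d·G[:,4] = (10110110111)·(01000000000) mod 2 = 0+0+0+0+0+0+0+0+0+0+0 mod 2 = 0
  c[5] = d·G[:,5] = (10110110111)·(00100000000) mod 2 = 0+0+1+0+0+0+0+0+0+0+0 mod 2 = 1
  c[6] = d·G[:,6] = (10110110111)·(00010000000) mod 2 = 0+0+0+1+0+0+0+0+0+0+0 mod 2 = 1
  c[7] = d·G[:,7] = (10110110111)·(00001111111) mod 2 = 0+0+0+0+0+1+1+0+1+1+1 mod 2 = 1
  c[8] = d·G[:,8] = (10110110111)·(00001000000) mod 2 = 0+0+0+0+0+0+0+0+0+0+0 mod 2 = 0
  c[9] = d·G[:,9] = (10110110111)·(00000100000) mod 2 = 0+0+0+0+0+1+0+0+0+0+0 mod 2 = 1
  c[10] = d·G[:,10] = (10110110111)·(00000010000) mod 2 = 0+0+0+0+0+0+1+0+0+0+0 mod 2 = 1
  c[11] = d·G[:,11] = (10110110111)·(00000001000) mod 2 = 0+0+0+0+0+0+0+0+0+0+0 mod 2 = 0
  c[12] = d·G[:,12] = (10110110111)·(00000000100) mod 2 = 0+0+0+0+0+0+0+0+1+0+0 mod 2 = 1
  c[13] = d·G[:,13] = (10110110111)·(00000000010) mod 2 = 0+0+0+0+0+0+0+0+0+1+0 mod 2 = 1
  c[14] = d·G[:,14] = (10110110111)·(00000000001) mod 2 = 0+0+0+0+0+0+0+0+0+0+1 mod 2 = 1
Codeword = 111101110110111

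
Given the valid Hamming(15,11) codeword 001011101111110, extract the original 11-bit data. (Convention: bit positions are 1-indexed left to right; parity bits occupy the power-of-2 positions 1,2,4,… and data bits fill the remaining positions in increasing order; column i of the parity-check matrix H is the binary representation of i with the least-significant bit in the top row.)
Parity bits occupy power-of-2 positions; data bits are at positions {3,5,6,7,9,10,11,12,13,14,15} (1-indexed).
Extract: c[3]=1 c[5]=1 c[6]=1 c[7]=1 c[9]=1 c[10]=1 c[11]=1 c[12]=1 c[13]=1 c[14]=1 c[15]=0
Data = 11111111110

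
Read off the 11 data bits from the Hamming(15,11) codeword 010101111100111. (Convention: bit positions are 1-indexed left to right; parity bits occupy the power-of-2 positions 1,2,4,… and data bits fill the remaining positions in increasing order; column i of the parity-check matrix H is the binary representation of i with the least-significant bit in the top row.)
Parity bits occupy power-of-2 positions; data bits are at positions {3,5,6,7,9,10,11,12,13,14,15} (1-indexed).
Extract: c[3]=0 c[5]=0 c[6]=1 c[7]=1 c[9]=1 c[10]=1 c[11]=0 c[12]=0 c[13]=1 c[14]=1 c[15]=1
Data = 00111100111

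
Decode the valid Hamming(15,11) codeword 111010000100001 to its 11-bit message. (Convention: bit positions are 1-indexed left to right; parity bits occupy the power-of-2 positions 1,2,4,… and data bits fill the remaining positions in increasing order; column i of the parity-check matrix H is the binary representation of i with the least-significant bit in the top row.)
Parity bits occupy power-of-2 positions; data bits are at positions {3,5,6,7,9,10,11,12,13,14,15} (1-indexed).
Extract: c[3]=1 c[5]=1 c[6]=0 c[7]=0 c[9]=0 c[10]=1 c[11]=0 c[12]=0 c[13]=0 c[14]=0 c[15]=1
Data = 11000100001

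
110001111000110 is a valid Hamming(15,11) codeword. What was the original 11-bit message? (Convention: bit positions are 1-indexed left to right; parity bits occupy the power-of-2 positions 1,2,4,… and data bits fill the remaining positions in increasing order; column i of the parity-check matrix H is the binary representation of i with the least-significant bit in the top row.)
Parity bits occupy power-of-2 positions; data bits are at positions {3,5,6,7,9,10,11,12,13,14,15} (1-indexed).
Extract: c[3]=0 c[5]=0 c[6]=1 c[7]=1 c[9]=1 c[10]=0 c[11]=0 c[12]=0 c[13]=1 c[14]=1 c[15]=0
Data = 00111000110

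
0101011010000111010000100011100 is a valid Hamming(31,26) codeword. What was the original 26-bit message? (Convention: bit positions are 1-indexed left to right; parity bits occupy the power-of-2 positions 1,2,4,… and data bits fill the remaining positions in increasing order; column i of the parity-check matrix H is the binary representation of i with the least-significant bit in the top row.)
Parity bits occupy power-of-2 positions; data bits are at positions {3,5,6,7,9,10,11,12,13,14,15,17,18,19,20,21,22,23,24,25,26,27,28,29,30,31} (1-indexed).
Extract: c[3]=0 c[5]=0 c[6]=1 c[7]=1 c[9]=1 c[10]=0 c[11]=0 c[12]=0 c[13]=0 c[14]=1 c[15]=1 c[17]=0 c[18]=1 c[19]=0 c[20]=0 c[21]=0 c[22]=0 c[23]=1 c[24]=0 c[25]=0 c[26]=0 c[27]=1 c[28]=1 c[29]=1 c[30]=0 c[31]=0
Data = 00111000011010000100011100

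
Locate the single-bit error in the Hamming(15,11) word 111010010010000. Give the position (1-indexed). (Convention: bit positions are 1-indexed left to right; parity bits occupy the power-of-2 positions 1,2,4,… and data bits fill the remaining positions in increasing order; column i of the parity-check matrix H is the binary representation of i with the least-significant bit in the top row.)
Syndrome s = H · r^T (mod 2), r = 111010010010000:
  s[0] = (101010101010101)·(111010010010000) mod 2 = 1+0+1+0+1+0+0+0+0+0+1+0+0+0+0 mod 2 = 0
  s[1] = (011001100110011)·(111010010010000) mod 2 = 0+1+1+0+0+0+0+0+0+0+1+0+0+0+0 mod 2 = 1
  s[2] = (000111100001111)·(111010010010000) mod 2 = 0+0+0+0+1+0+0+0+0+0+0+0+0+0+0 mod 2 = 1
  s[3] = (000000011111111)·(111010010010000) mod 2 = 0+0+0+0+0+0+0+1+0+0+1+0+0+0+0 mod 2 = 0
Syndrome = 0110
Column i of H is the binary representation of i, so the syndrome is the binary index of the flipped bit.
Read s = 0110 with s[0] as LSB: 0·2^0 + 1·2^1 + 1·2^2 + 0·2^3 = 6.
Error is at bit position 6.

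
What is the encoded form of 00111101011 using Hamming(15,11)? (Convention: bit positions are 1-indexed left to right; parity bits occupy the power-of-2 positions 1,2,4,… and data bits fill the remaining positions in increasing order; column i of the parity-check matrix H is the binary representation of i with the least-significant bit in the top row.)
Codeword c = d · G (mod 2), d = 00111101011:
  c[0] = d·G[:,0] = (00111101011)·(11011010101) mod 2 = 0+0+0+1+1+0+0+0+0+0+1 mod 2 = 1
  c[1] = d·G[:,1] = (00111101011)·(10110110011) mod 2 = 0+0+1+1+0+1+0+0+0+1+1 mod 2 = 1
  c[2] = d·G[:,2] = (00111101011)·(10000000000) mod 2 = 0+0+0+0+0+0+0+0+0+0+0 mod 2 = 0
  c[3] = d·G[:,3] = (00111101011)·(01110001111) mod 2 = 0+0+1+1+0+0+0+1+0+1+1 mod 2 = 1
  c[4] = d·G[:,4] = (00111101011)·(01000000000) mod 2 = 0+0+0+0+0+0+0+0+0+0+0 mod 2 = 0
  c[5] = d·G[:,5] = (00111101011)·(00100000000) mod 2 = 0+0+1+0+0+0+0+0+0+0+0 mod 2 = 1
  c[6] = d·G[:,6] = (00111101011)·(00010000000) mod 2 = 0+0+0+1+0+0+0+0+0+0+0 mod 2 = 1
  c[7] = d·G[:,7] = (00111101011)·(00001111111) mod 2 = 0+0+0+0+1+1+0+1+0+1+1 mod 2 = 1
  c[8] = d·G[:,8] = (00111101011)·(00001000000) mod 2 = 0+0+0+0+1+0+0+0+0+0+0 mod 2 = 1
  c[9] = d·G[:,9] = (00111101011)·(00000100000) mod 2 = 0+0+0+0+0+1+0+0+0+0+0 mod 2 = 1
  c[10] = d·G[:,10] = (00111101011)·(00000010000) mod 2 = 0+0+0+0+0+0+0+0+0+0+0 mod 2 = 0
  c[11] = d·G[:,11] = (00111101011)·(00000001000) mod 2 = 0+0+0+0+0+0+0+1+0+0+0 mod 2 = 1
  c[12] = d·G[:,12] = (00111101011)·(00000000100) mod 2 = 0+0+0+0+0+0+0+0+0+0+0 mod 2 = 0
  c[13] = d·G[:,13] = (00111101011)·(00000000010) mod 2 = 0+0+0+0+0+0+0+0+0+1+0 mod 2 = 1
  c[14] = d·G[:,14] = (00111101011)·(00000000001) mod 2 = 0+0+0+0+0+0+0+0+0+0+1 mod 2 = 1
Codeword = 110101111101011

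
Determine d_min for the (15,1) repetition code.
d_min = 15 (the only two codewords are 0…0 and 1…1, differing in all 15 positions).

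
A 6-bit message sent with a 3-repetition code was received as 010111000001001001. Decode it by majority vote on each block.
Split into 3-bit blocks and majority-vote each:
  block 1 = 010: 1 ones, 2 zeros → 0
  block 2 = 111: 3 ones, 0 zeros → 1
  block 3 = 000: 0 ones, 3 zeros → 0
  block 4 = 001: 1 ones, 2 zeros → 0
  block 5 = 001: 1 ones, 2 zeros → 0
  block 6 = 001: 1 ones, 2 zeros → 0
Decoded = 010000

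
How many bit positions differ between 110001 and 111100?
XOR = 001101, count of 1s = 3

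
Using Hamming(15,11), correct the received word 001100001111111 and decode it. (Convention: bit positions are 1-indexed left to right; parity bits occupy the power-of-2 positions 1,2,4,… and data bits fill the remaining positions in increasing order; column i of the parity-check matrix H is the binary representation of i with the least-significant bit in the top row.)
Syndrome s = H · r^T (mod 2), r = 001100001111111:
  s[0] = (101010101010101)·(001100001111111) mod 2 = 0+0+1+0+0+0+0+0+1+0+1+0+1+0+1 mod 2 = 1
  s[1] = (011001100110011)·(001100001111111) mod 2 = 0+0+1+0+0+0+0+0+0+1+1+0+0+1+1 mod 2 = 1
  s[2] = (000111100001111)·(001100001111111) mod 2 = 0+0+0+1+0+0+0+0+0+0+0+1+1+1+1 mod 2 = 1
  s[3] = (000000011111111)·(001100001111111) mod 2 = 0+0+0+0+0+0+0+0+1+1+1+1+1+1+1 mod 2 = 1
Syndrome = 1111
Column 15 of H equals this syndrome → error at bit 15 (1-indexed).
Flip bit 15: 001100001111111 → 001100001111110
Extract data bits at positions {3,5,6,7,9,10,11,12,13,14,15}: 10001111110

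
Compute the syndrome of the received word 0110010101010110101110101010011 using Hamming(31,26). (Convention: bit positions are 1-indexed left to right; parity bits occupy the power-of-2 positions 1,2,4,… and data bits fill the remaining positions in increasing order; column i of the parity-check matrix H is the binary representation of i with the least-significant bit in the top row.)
Syndrome s = H · r^T (mod 2), r = 0110010101010110101110101010011:
  s[0] = (1010101010101010101010101010101)·(0110010101010110101110101010011) mod 2 = 0+0+1+0+0+0+0+0+0+0+0+0+0+0+1+0+1+0+1+0+1+0+1+0+1+0+1+0+0+0+1 mod 2 = 1
  s[1] = (0110011001100110011001100110011)·(0110010101010110101110101010011) mod 2 = 0+1+1+0+0+1+0+0+0+1+0+0+0+1+1+0+0+0+1+0+0+0+1+0+0+0+1+0+0+1+1 mod 2 = 1
  s[2] = (0001111000011110000111100001111)·(0110010101010110101110101010011) mod 2 = 0+0+0+0+0+1+0+0+0+0+0+1+0+1+1+0+0+0+0+1+1+0+1+0+0+0+0+0+0+1+1 mod 2 = 1
  s[3] = (0000000111111110000000011111111)·(0110010101010110101110101010011) mod 2 = 0+0+0+0+0+0+0+1+0+1+0+1+0+1+1+0+0+0+0+0+0+0+0+0+1+0+1+0+0+1+1 mod 2 = 1
  s[4] = (0000000000000001111111111111111)·(0110010101010110101110101010011) mod 2 = 0+0+0+0+0+0+0+0+0+0+0+0+0+0+0+0+1+0+1+1+1+0+1+0+1+0+1+0+0+1+1 mod 2 = 1
Syndrome = 11111
Non-zero syndrome: error at position 31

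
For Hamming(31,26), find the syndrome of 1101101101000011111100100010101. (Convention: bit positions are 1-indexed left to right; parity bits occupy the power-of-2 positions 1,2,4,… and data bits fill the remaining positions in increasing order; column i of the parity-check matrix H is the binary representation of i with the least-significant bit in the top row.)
Syndrome s = H · r^T (mod 2), r = 1101101101000011111100100010101:
  s[0] = (1010101010101010101010101010101)·(1101101101000011111100100010101) mod 2 = 1+0+0+0+1+0+1+0+0+0+0+0+0+0+1+0+1+0+1+0+0+0+1+0+0+0+1+0+1+0+1 mod 2 = 0
  s[1] = (0110011001100110011001100110011)·(1101101101000011111100100010101) mod 2 = 0+1+0+0+0+0+1+0+0+1+0+0+0+0+1+0+0+1+1+0+0+0+1+0+0+0+1+0+0+0+1 mod 2 = 1
  s[2] = (0001111000011110000111100001111)·(1101101101000011111100100010101) mod 2 = 0+0+0+1+1+0+1+0+0+0+0+0+0+0+1+0+0+0+0+1+0+0+1+0+0+0+0+0+1+0+1 mod 2 = 0
  s[3] = (0000000111111110000000011111111)·(1101101101000011111100100010101) mod 2 = 0+0+0+0+0+0+0+1+0+1+0+0+0+0+1+0+0+0+0+0+0+0+0+0+0+0+1+0+1+0+1 mod 2 = 0
  s[4] = (0000000000000001111111111111111)·(1101101101000011111100100010101) mod 2 = 0+0+0+0+0+0+0+0+0+0+0+0+0+0+0+1+1+1+1+1+0+0+1+0+0+0+1+0+1+0+1 mod 2 = 1
Syndrome = 01001
Non-zero syndrome: error at position 18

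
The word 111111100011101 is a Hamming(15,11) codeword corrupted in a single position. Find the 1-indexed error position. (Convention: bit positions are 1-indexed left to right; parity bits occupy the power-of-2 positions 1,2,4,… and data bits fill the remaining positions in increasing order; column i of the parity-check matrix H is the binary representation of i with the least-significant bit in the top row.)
Syndrome s = H · r^T (mod 2), r = 111111100011101:
  s[0] = (101010101010101)·(111111100011101) mod 2 = 1+0+1+0+1+0+1+0+0+0+1+0+1+0+1 mod 2 = 1
  s[1] = (011001100110011)·(111111100011101) mod 2 = 0+1+1+0+0+1+1+0+0+0+1+0+0+0+1 mod 2 = 0
  s[2] = (000111100001111)·(111111100011101) mod 2 = 0+0+0+1+1+1+1+0+0+0+0+1+1+0+1 mod 2 = 1
  s[3] = (000000011111111)·(111111100011101) mod 2 = 0+0+0+0+0+0+0+0+0+0+1+1+1+0+1 mod 2 = 0
Syndrome = 1010
Column i of H is the binary representation of i, so the syndrome is the binary index of the flipped bit.
Read s = 1010 with s[0] as LSB: 1·2^0 + 0·2^1 + 1·2^2 + 0·2^3 = 5.
Error is at bit position 5.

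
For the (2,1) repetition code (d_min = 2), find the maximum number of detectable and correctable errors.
Detection only: up to d_min − 1 = 1 errors.
Correction: up to ⌊(d_min − 1)/2⌋ = ⌊1/2⌋ = 0 errors.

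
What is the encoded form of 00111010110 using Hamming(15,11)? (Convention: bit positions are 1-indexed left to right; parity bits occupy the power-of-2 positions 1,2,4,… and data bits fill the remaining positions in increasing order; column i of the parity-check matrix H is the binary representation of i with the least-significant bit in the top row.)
Codeword c = d · G (mod 2), d = 00111010110:
  c[0] = d·G[:,0] = (00111010110)·(11011010101) mod 2 = 0+0+0+1+1+0+1+0+1+0+0 mod 2 = 0
  c[1] = d·G[:,1] = (00111010110)·(10110110011) mod 2 = 0+0+1+1+0+0+1+0+0+1+0 mod 2 = 0
  c[2] = d·G[:,2] = (00111010110)·(10000000000) mod 2 = 0+0+0+0+0+0+0+0+0+0+0 mod 2 = 0
  c[3] = d·G[:,3] = (00111010110)·(01110001111) mod 2 = 0+0+1+1+0+0+0+0+1+1+0 mod 2 = 0
  c[4] = d·G[:,4] = (00111010110)·(01000000000) mod 2 = 0+0+0+0+0+0+0+0+0+0+0 mod 2 = 0
  c[5] = d·G[:,5] = (00111010110)·(00100000000) mod 2 = 0+0+1+0+0+0+0+0+0+0+0 mod 2 = 1
  c[6] = d·G[:,6] = (00111010110)·(00010000000) mod 2 = 0+0+0+1+0+0+0+0+0+0+0 mod 2 = 1
  c[7] = d·G[:,7] = (00111010110)·(00001111111) mod 2 = 0+0+0+0+1+0+1+0+1+1+0 mod 2 = 0
  c[8] = d·G[:,8] = (00111010110)·(00001000000) mod 2 = 0+0+0+0+1+0+0+0+0+0+0 mod 2 = 1
  c[9] = d·G[:,9] = (00111010110)·(00000100000) mod 2 = 0+0+0+0+0+0+0+0+0+0+0 mod 2 = 0
  c[10] = d·G[:,10] = (00111010110)·(00000010000) mod 2 = 0+0+0+0+0+0+1+0+0+0+0 mod 2 = 1
  c[11] = d·G[:,11] = (00111010110)·(00000001000) mod 2 = 0+0+0+0+0+0+0+0+0+0+0 mod 2 = 0
  c[12] = d·G[:,12] = (00111010110)·(00000000100) mod 2 = 0+0+0+0+0+0+0+0+1+0+0 mod 2 = 1
  c[13] = d·G[:,13] = (00111010110)·(00000000010) mod 2 = 0+0+0+0+0+0+0+0+0+1+0 mod 2 = 1
  c[14] = d·G[:,14] = (00111010110)·(00000000001) mod 2 = 0+0+0+0+0+0+0+0+0+0+0 mod 2 = 0
Codeword = 000001101010110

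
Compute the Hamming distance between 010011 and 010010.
XOR = 000001, count of 1s = 1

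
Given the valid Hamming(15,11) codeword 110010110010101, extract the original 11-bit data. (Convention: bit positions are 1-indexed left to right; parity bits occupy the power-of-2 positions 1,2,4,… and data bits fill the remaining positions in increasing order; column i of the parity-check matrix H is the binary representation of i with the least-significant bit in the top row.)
Parity bits occupy power-of-2 positions; data bits are at positions {3,5,6,7,9,10,11,12,13,14,15} (1-indexed).
Extract: c[3]=0 c[5]=1 c[6]=0 c[7]=1 c[9]=0 c[10]=0 c[11]=1 c[12]=0 c[13]=1 c[14]=0 c[15]=1
Data = 01010010101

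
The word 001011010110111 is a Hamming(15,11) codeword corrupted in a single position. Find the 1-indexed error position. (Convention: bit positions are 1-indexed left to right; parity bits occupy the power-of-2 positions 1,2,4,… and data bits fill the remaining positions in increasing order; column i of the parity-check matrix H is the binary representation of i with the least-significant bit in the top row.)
Syndrome s = H · r^T (mod 2), r = 001011010110111:
  s[0] = (101010101010101)·(001011010110111) mod 2 = 0+0+1+0+1+0+0+0+0+0+1+0+1+0+1 mod 2 = 1
  s[1] = (011001100110011)·(001011010110111) mod 2 = 0+0+1+0+0+1+0+0+0+1+1+0+0+1+1 mod 2 = 0
  s[2] = (000111100001111)·(001011010110111) mod 2 = 0+0+0+0+1+1+0+0+0+0+0+0+1+1+1 mod 2 = 1
  s[3] = (000000011111111)·(001011010110111) mod 2 = 0+0+0+0+0+0+0+1+0+1+1+0+1+1+1 mod 2 = 0
Syndrome = 1010
Column i of H is the binary representation of i, so the syndrome is the binary index of the flipped bit.
Read s = 1010 with s[0] as LSB: 1·2^0 + 0·2^1 + 1·2^2 + 0·2^3 = 5.
Error is at bit position 5.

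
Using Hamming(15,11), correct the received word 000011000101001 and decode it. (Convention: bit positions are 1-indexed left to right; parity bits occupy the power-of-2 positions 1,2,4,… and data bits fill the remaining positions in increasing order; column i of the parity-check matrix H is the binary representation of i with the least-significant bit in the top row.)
Syndrome s = H · r^T (mod 2), r = 000011000101001:
  s[0] = (101010101010101)·(000011000101001) mod 2 = 0+0+0+0+1+0+0+0+0+0+0+0+0+0+1 mod 2 = 0
  s[1] = (011001100110011)·(000011000101001) mod 2 = 0+0+0+0+0+1+0+0+0+1+0+0+0+0+1 mod 2 = 1
  s[2] = (000111100001111)·(000011000101001) mod 2 = 0+0+0+0+1+1+0+0+0+0+0+1+0+0+1 mod 2 = 0
  s[3] = (000000011111111)·(000011000101001) mod 2 = 0+0+0+0+0+0+0+0+0+1+0+1+0+0+1 mod 2 = 1
Syndrome = 0101
Column 10 of H equals this syndrome → error at bit 10 (1-indexed).
Flip bit 10: 000011000101001 → 000011000001001
Extract data bits at positions {3,5,6,7,9,10,11,12,13,14,15}: 01100001001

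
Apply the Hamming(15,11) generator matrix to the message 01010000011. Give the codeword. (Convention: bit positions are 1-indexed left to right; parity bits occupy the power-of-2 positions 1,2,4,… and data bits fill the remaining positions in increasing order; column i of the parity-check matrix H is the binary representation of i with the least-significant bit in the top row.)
Codeword c = d · G (mod 2), d = 01010000011:
  c[0] = d·G[:,0] = (01010000011)·(11011010101) mod 2 = 0+1+0+1+0+0+0+0+0+0+1 mod 2 = 1
  c[1] = d·G[:,1] = (01010000011)·(10110110011) mod 2 = 0+0+0+1+0+0+0+0+0+1+1 mod 2 = 1
  c[2] = d·G[:,2] = (01010000011)·(10000000000) mod 2 = 0+0+0+0+0+0+0+0+0+0+0 mod 2 = 0
  c[3] = d·G[:,3] = (01010000011)·(01110001111) mod 2 = 0+1+0+1+0+0+0+0+0+1+1 mod 2 = 0
  c[4] = d·G[:,4] = (01010000011)·(01000000000) mod 2 = 0+1+0+0+0+0+0+0+0+0+0 mod 2 = 1
  c[5] = d·G[:,5] = (01010000011)·(00100000000) mod 2 = 0+0+0+0+0+0+0+0+0+0+0 mod 2 = 0
  c[6] = d·G[:,6] = (01010000011)·(00010000000) mod 2 = 0+0+0+1+0+0+0+0+0+0+0 mod 2 = 1
  c[7] = d·G[:,7] = (01010000011)·(00001111111) mod 2 = 0+0+0+0+0+0+0+0+0+1+1 mod 2 = 0
  c[8] = d·G[:,8] = (01010000011)·(00001000000) mod 2 = 0+0+0+0+0+0+0+0+0+0+0 mod 2 = 0
  c[9] = d·G[:,9] = (01010000011)·(00000100000) mod 2 = 0+0+0+0+0+0+0+0+0+0+0 mod 2 = 0
  c[10] = d·G[:,10] = (01010000011)·(00000010000) mod 2 = 0+0+0+0+0+0+0+0+0+0+0 mod 2 = 0
  c[11] = d·G[:,11] = (01010000011)·(00000001000) mod 2 = 0+0+0+0+0+0+0+0+0+0+0 mod 2 = 0
  c[12] = d·G[:,12] = (01010000011)·(00000000100) mod 2 = 0+0+0+0+0+0+0+0+0+0+0 mod 2 = 0
  c[13] = d·G[:,13] = (01010000011)·(00000000010) mod 2 = 0+0+0+0+0+0+0+0+0+1+0 mod 2 = 1
  c[14] = d·G[:,14] = (01010000011)·(00000000001) mod 2 = 0+0+0+0+0+0+0+0+0+0+1 mod 2 = 1
Codeword = 110010100000011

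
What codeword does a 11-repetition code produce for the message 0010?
Repeat each bit 11× and concatenate:
0→00000000000  0→00000000000  1→11111111111  0→00000000000
Codeword = 00000000000000000000001111111111100000000000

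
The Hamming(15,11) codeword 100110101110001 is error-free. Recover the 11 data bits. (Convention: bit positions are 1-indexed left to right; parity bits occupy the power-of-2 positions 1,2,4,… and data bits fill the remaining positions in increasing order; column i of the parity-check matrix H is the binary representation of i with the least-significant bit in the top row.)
Parity bits occupy power-of-2 positions; data bits are at positions {3,5,6,7,9,10,11,12,13,14,15} (1-indexed).
Extract: c[3]=0 c[5]=1 c[6]=0 c[7]=1 c[9]=1 c[10]=1 c[11]=1 c[12]=0 c[13]=0 c[14]=0 c[15]=1
Data = 01011110001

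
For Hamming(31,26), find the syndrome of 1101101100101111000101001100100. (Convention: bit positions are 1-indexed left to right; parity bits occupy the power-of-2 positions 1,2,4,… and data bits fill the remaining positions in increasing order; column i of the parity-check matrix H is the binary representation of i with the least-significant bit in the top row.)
Syndrome s = H · r^T (mod 2), r = 1101101100101111000101001100100:
  s[0] = (1010101010101010101010101010101)·(1101101100101111000101001100100) mod 2 = 1+0+0+0+1+0+1+0+0+0+1+0+1+0+1+0+0+0+0+0+0+0+0+0+1+0+0+0+1+0+0 mod 2 = 0
  s[1] = (0110011001100110011001100110011)·(1101101100101111000101001100100) mod 2 = 0+1+0+0+0+0+1+0+0+0+1+0+0+1+1+0+0+0+0+0+0+1+0+0+0+1+0+0+0+0+0 mod 2 = 1
  s[2] = (0001111000011110000111100001111)·(1101101100101111000101001100100) mod 2 = 0+0+0+1+1+0+1+0+0+0+0+0+1+1+1+0+0+0+0+1+0+1+0+0+0+0+0+0+1+0+0 mod 2 = 1
  s[3] = (0000000111111110000000011111111)·(1101101100101111000101001100100) mod 2 = 0+0+0+0+0+0+0+1+0+0+1+0+1+1+1+0+0+0+0+0+0+0+0+0+1+1+0+0+1+0+0 mod 2 = 0
  s[4] = (0000000000000001111111111111111)·(1101101100101111000101001100100) mod 2 = 0+0+0+0+0+0+0+0+0+0+0+0+0+0+0+1+0+0+0+1+0+1+0+0+1+1+0+0+1+0+0 mod 2 = 0
Syndrome = 01100
Non-zero syndrome: error at position 6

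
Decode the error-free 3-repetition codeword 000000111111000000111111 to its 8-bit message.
Split into 3-bit blocks: 000 000 111 111 000 000 111 111
Data = 00110011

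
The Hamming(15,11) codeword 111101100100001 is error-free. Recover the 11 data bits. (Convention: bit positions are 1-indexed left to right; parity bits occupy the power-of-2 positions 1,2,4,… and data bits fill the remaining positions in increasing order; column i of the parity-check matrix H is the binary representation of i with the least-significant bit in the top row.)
Parity bits occupy power-of-2 positions; data bits are at positions {3,5,6,7,9,10,11,12,13,14,15} (1-indexed).
Extract: c[3]=1 c[5]=0 c[6]=1 c[7]=1 c[9]=0 c[10]=1 c[11]=0 c[12]=0 c[13]=0 c[14]=0 c[15]=1
Data = 10110100001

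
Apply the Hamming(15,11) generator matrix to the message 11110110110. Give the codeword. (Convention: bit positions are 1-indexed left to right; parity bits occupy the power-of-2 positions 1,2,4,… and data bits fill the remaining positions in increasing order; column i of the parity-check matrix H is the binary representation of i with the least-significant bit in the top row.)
Codeword c = d · G (mod 2), d = 11110110110:
  c[0] = d·G[:,0] = (11110110110)·(11011010101) mod 2 = 1+1+0+1+0+0+1+0+1+0+0 mod 2 = 1
  c[1] = d·G[:,1] = (11110110110)·(10110110011) mod 2 = 1+0+1+1+0+1+1+0+0+1+0 mod 2 = 0
  c[2] = d·G[:,2] = (11110110110)·(10000000000) mod 2 = 1+0+0+0+0+0+0+0+0+0+0 mod 2 = 1
  c[3] = d·G[:,3] = (11110110110)·(01110001111) mod 2 = 0+1+1+1+0+0+0+0+1+1+0 mod 2 = 1
  c[4] = d·G[:,4] = (11110110110)·(01000000000) mod 2 = 0+1+0+0+0+0+0+0+0+0+0 mod 2 = 1
  c[5] = d·G[:,5] = (11110110110)·(00100000000) mod 2 = 0+0+1+0+0+0+0+0+0+0+0 mod 2 = 1
  c[6] = d·G[:,6] = (11110110110)·(00010000000) mod 2 = 0+0+0+1+0+0+0+0+0+0+0 mod 2 = 1
  c[7] = d·G[:,7] = (11110110110)·(00001111111) mod 2 = 0+0+0+0+0+1+1+0+1+1+0 mod 2 = 0
  c[8] = d·G[:,8] = (11110110110)·(00001000000) mod 2 = 0+0+0+0+0+0+0+0+0+0+0 mod 2 = 0
  c[9] = d·G[:,9] = (11110110110)·(00000100000) mod 2 = 0+0+0+0+0+1+0+0+0+0+0 mod 2 = 1
  c[10] = d·G[:,10] = (11110110110)·(00000010000) mod 2 = 0+0+0+0+0+0+1+0+0+0+0 mod 2 = 1
  c[11] = d·G[:,11] = (11110110110)·(00000001000) mod 2 = 0+0+0+0+0+0+0+0+0+0+0 mod 2 = 0
  c[12] = d·G[:,12] = (11110110110)·(00000000100) mod 2 = 0+0+0+0+0+0+0+0+1+0+0 mod 2 = 1
  c[13] = d·G[:,13] = (11110110110)·(00000000010) mod 2 = 0+0+0+0+0+0+0+0+0+1+0 mod 2 = 1
  c[14] = d·G[:,14] = (11110110110)·(00000000001) mod 2 = 0+0+0+0+0+0+0+0+0+0+0 mod 2 = 0
Codeword = 101111100110110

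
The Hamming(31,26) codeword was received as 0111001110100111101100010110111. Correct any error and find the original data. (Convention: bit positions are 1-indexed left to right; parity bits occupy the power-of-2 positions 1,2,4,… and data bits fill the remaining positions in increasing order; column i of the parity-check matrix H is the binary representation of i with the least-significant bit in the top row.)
Syndrome s = H · r^T (mod 2), r = 0111001110100111101100010110111:
  s[0] = (1010101010101010101010101010101)·(0111001110100111101100010110111) mod 2 = 0+0+1+0+0+0+1+0+1+0+1+0+0+0+1+0+1+0+1+0+0+0+0+0+0+0+1+0+1+0+1 mod 2 = 0
  s[1] = (0110011001100110011001100110011)·(0111001110100111101100010110111) mod 2 = 0+1+1+0+0+0+1+0+0+0+1+0+0+1+1+0+0+0+1+0+0+0+0+0+0+1+1+0+0+1+1 mod 2 = 1
  s[2] = (0001111000011110000111100001111)·(0111001110100111101100010110111) mod 2 = 0+0+0+1+0+0+1+0+0+0+0+0+0+1+1+0+0+0+0+1+0+0+0+0+0+0+0+0+1+1+1 mod 2 = 0
  s[3] = (0000000111111110000000011111111)·(0111001110100111101100010110111) mod 2 = 0+0+0+0+0+0+0+1+1+0+1+0+0+1+1+0+0+0+0+0+0+0+0+1+0+1+1+0+1+1+1 mod 2 = 1
  s[4] = (0000000000000001111111111111111)·(0111001110100111101100010110111) mod 2 = 0+0+0+0+0+0+0+0+0+0+0+0+0+0+0+1+1+0+1+1+0+0+0+1+0+1+1+0+1+1+1 mod 2 = 0
Syndrome = 01010
Column 10 of H equals this syndrome → error at bit 10 (1-indexed).
Flip bit 10: 0111001110100111101100010110111 → 0111001111100111101100010110111
Extract data bits at positions {3,5,6,7,9,10,11,12,13,14,15,17,18,19,20,21,22,23,24,25,26,27,28,29,30,31}: 10011110011101100010110111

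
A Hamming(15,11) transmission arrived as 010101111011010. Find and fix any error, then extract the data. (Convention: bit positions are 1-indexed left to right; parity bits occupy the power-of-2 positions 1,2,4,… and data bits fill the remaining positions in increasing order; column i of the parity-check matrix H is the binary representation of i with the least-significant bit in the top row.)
Syndrome s = H · r^T (mod 2), r = 010101111011010:
  s[0] = (101010101010101)·(010101111011010) mod 2 = 0+0+0+0+0+0+1+0+1+0+1+0+0+0+0 mod 2 = 1
  s[1] = (011001100110011)·(010101111011010) mod 2 = 0+1+0+0+0+1+1+0+0+0+1+0+0+1+0 mod 2 = 1
  s[2] = (000111100001111)·(010101111011010) mod 2 = 0+0+0+1+0+1+1+0+0+0+0+1+0+1+0 mod 2 = 1
  s[3] = (000000011111111)·(010101111011010) mod 2 = 0+0+0+0+0+0+0+1+1+0+1+1+0+1+0 mod 2 = 1
Syndrome = 1111
Column 15 of H equals this syndrome → error at bit 15 (1-indexed).
Flip bit 15: 010101111011010 → 010101111011011
Extract data bits at positions {3,5,6,7,9,10,11,12,13,14,15}: 00111011011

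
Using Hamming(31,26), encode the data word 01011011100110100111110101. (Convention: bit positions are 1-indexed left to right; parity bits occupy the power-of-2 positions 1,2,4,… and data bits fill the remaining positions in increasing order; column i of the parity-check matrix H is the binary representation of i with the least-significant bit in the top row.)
Codeword c = d · G (mod 2), d = 01011011100110100111110101:
  c[0] = d·G[:,0] = (01011011100110100111110101)·(11011010101101010101010101) mod 2 = 0+1+0+1+1+0+1+0+1+0+0+1+0+0+0+0+0+1+0+1+0+1+0+1+0+1 mod 2 = 1
  c[1] = d·G[:,1] = (01011011100110100111110101)·(10110110011011001100110011) mod 2 = 0+0+0+1+0+0+1+0+0+0+0+0+1+0+0+0+0+1+0+0+1+1+0+0+0+1 mod 2 = 1
  c[2] = d·G[:,2] = (01011011100110100111110101)·(10000000000000000000000000) mod 2 = 0+0+0+0+0+0+0+0+0+0+0+0+0+0+0+0+0+0+0+0+0+0+0+0+0+0 mod 2 = 0
  c[3] = d·G[:,3] = (01011011100110100111110101)·(01110001111000111100001111) mod 2 = 0+1+0+1+0+0+0+1+1+0+0+0+0+0+1+0+0+1+0+0+0+0+0+1+0+1 mod 2 = 0
  c[4] = d·G[:,4] = (01011011100110100111110101)·(01000000000000000000000000) mod 2 = 0+1+0+0+0+0+0+0+0+0+0+0+0+0+0+0+0+0+0+0+0+0+0+0+0+0 mod 2 = 1
  c[5] = d·G[:,5] = (01011011100110100111110101)·(00100000000000000000000000) mod 2 = 0+0+0+0+0+0+0+0+0+0+0+0+0+0+0+0+0+0+0+0+0+0+0+0+0+0 mod 2 = 0
  c[6] = d·G[:,6] = (01011011100110100111110101)·(00010000000000000000000000) mod 2 = 0+0+0+1+0+0+0+0+0+0+0+0+0+0+0+0+0+0+0+0+0+0+0+0+0+0 mod 2 = 1
  c[7] = d·G[:,7] = (01011011100110100111110101)·(00001111111000000011111111) mod 2 = 0+0+0+0+1+0+1+1+1+0+0+0+0+0+0+0+0+0+1+1+1+1+0+1+0+1 mod 2 = 0
  c[8] = d·G[:,8] = (01011011100110100111110101)·(00001000000000000000000000) mod 2 = 0+0+0+0+1+0+0+0+0+0+0+0+0+0+0+0+0+0+0+0+0+0+0+0+0+0 mod 2 = 1
  c[9] = d·G[:,9] = (01011011100110100111110101)·(00000100000000000000000000) mod 2 = 0+0+0+0+0+0+0+0+0+0+0+0+0+0+0+0+0+0+0+0+0+0+0+0+0+0 mod 2 = 0
  c[10] = d·G[:,10] = (01011011100110100111110101)·(00000010000000000000000000) mod 2 = 0+0+0+0+0+0+1+0+0+0+0+0+0+0+0+0+0+0+0+0+0+0+0+0+0+0 mod 2 = 1
  c[11] = d·G[:,11] = (01011011100110100111110101)·(00000001000000000000000000) mod 2 = 0+0+0+0+0+0+0+1+0+0+0+0+0+0+0+0+0+0+0+0+0+0+0+0+0+0 mod 2 = 1
  c[12] = d·G[:,12] = (01011011100110100111110101)·(00000000100000000000000000) mod 2 = 0+0+0+0+0+0+0+0+1+0+0+0+0+0+0+0+0+0+0+0+0+0+0+0+0+0 mod 2 = 1
  c[13] = d·G[:,13] = (01011011100110100111110101)·(00000000010000000000000000) mod 2 = 0+0+0+0+0+0+0+0+0+0+0+0+0+0+0+0+0+0+0+0+0+0+0+0+0+0 mod 2 = 0
  c[14] = d·G[:,14] = (01011011100110100111110101)·(00000000001000000000000000) mod 2 = 0+0+0+0+0+0+0+0+0+0+0+0+0+0+0+0+0+0+0+0+0+0+0+0+0+0 mod 2 = 0
  c[15] = d·G[:,15] = (01011011100110100111110101)·(00000000000111111111111111) mod 2 = 0+0+0+0+0+0+0+0+0+0+0+1+1+0+1+0+0+1+1+1+1+1+0+1+0+1 mod 2 = 0
  c[16] = d·G[:,16] = (01011011100110100111110101)·(00000000000100000000000000) mod 2 = 0+0+0+0+0+0+0+0+0+0+0+1+0+0+0+0+0+0+0+0+0+0+0+0+0+0 mod 2 = 1
  c[17] = d·G[:,17] = (01011011100110100111110101)·(00000000000010000000000000) mod 2 = 0+0+0+0+0+0+0+0+0+0+0+0+1+0+0+0+0+0+0+0+0+0+0+0+0+0 mod 2 = 1
  c[18] = d·G[:,18] = (01011011100110100111110101)·(00000000000001000000000000) mod 2 = 0+0+0+0+0+0+0+0+0+0+0+0+0+0+0+0+0+0+0+0+0+0+0+0+0+0 mod 2 = 0
  c[19] = d·G[:,19] = (01011011100110100111110101)·(00000000000000100000000000) mod 2 = 0+0+0+0+0+0+0+0+0+0+0+0+0+0+1+0+0+0+0+0+0+0+0+0+0+0 mod 2 = 1
  c[20] = d·G[:,20] = (01011011100110100111110101)·(00000000000000010000000000) mod 2 = 0+0+0+0+0+0+0+0+0+0+0+0+0+0+0+0+0+0+0+0+0+0+0+0+0+0 mod 2 = 0
  c[21] = d·G[:,21] = (01011011100110100111110101)·(00000000000000001000000000) mod 2 = 0+0+0+0+0+0+0+0+0+0+0+0+0+0+0+0+0+0+0+0+0+0+0+0+0+0 mod 2 = 0
  c[22] = d·G[:,22] = (01011011100110100111110101)·(00000000000000000100000000) mod 2 = 0+0+0+0+0+0+0+0+0+0+0+0+0+0+0+0+0+1+0+0+0+0+0+0+0+0 mod 2 = 1
  c[23] = d·G[:,23] = (01011011100110100111110101)·(00000000000000000010000000) mod 2 = 0+0+0+0+0+0+0+0+0+0+0+0+0+0+0+0+0+0+1+0+0+0+0+0+0+0 mod 2 = 1
  c[24] = d·G[:,24] = (01011011100110100111110101)·(00000000000000000001000000) mod 2 = 0+0+0+0+0+0+0+0+0+0+0+0+0+0+0+0+0+0+0+1+0+0+0+0+0+0 mod 2 = 1
  c[25] = d·G[:,25] = (01011011100110100111110101)·(00000000000000000000100000) mod 2 = 0+0+0+0+0+0+0+0+0+0+0+0+0+0+0+0+0+0+0+0+1+0+0+0+0+0 mod 2 = 1
  c[26] = d·G[:,26] = (01011011100110100111110101)·(00000000000000000000010000) mod 2 = 0+0+0+0+0+0+0+0+0+0+0+0+0+0+0+0+0+0+0+0+0+1+0+0+0+0 mod 2 = 1
  c[27] = d·G[:,27] = (01011011100110100111110101)·(00000000000000000000001000) mod 2 = 0+0+0+0+0+0+0+0+0+0+0+0+0+0+0+0+0+0+0+0+0+0+0+0+0+0 mod 2 = 0
  c[28] = d·G[:,28] = (01011011100110100111110101)·(00000000000000000000000100) mod 2 = 0+0+0+0+0+0+0+0+0+0+0+0+0+0+0+0+0+0+0+0+0+0+0+1+0+0 mod 2 = 1
  c[29] = d·G[:,29] = (01011011100110100111110101)·(00000000000000000000000010) mod 2 = 0+0+0+0+0+0+0+0+0+0+0+0+0+0+0+0+0+0+0+0+0+0+0+0+0+0 mod 2 = 0
  c[30] = d·G[:,30] = (01011011100110100111110101)·(00000000000000000000000001) mod 2 = 0+0+0+0+0+0+0+0+0+0+0+0+0+0+0+0+0+0+0+0+0+0+0+0+0+1 mod 2 = 1
Codeword = 1100101010111000110100111110101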